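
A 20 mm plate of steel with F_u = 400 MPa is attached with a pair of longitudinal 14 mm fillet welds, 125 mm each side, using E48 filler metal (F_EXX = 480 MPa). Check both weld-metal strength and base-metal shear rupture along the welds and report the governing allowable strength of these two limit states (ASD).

t_e = 0.707 × 14 = 9.898 mm; L = 250 mm.
Weld metal: R_n/Ω = (1/2.0) × 0.6 × 480 × 9.898 × 250 × 10⁻³ = 356.3 kN.
Base metal (shear rupture): R_n/Ω = (1/2.0) × 0.6 × 400 × 20 × 250 × 10⁻³ = 600 kN.
Governing: weld metal.

R_n/Ω ≈ 356 kN (weld metal governs)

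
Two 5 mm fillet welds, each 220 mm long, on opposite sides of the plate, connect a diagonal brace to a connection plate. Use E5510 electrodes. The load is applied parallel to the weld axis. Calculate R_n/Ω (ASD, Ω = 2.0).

R_n/Ω ≈ 257 kN

E55XX → F_EXX = 550 MPa.
Effective throat t_e = 0.707 × 5 = 3.535 mm.
Total length L = 440 mm; A_we = 3.535 × 440 = 1555 mm².
F_nw = 0.6 F_EXX = 0.6 × 550 = 330 MPa.
R_n = 330 × 1555 × 10⁻³ = 513.3 kN; R_n/Ω = 513.3/2.0 = 256.6 kN.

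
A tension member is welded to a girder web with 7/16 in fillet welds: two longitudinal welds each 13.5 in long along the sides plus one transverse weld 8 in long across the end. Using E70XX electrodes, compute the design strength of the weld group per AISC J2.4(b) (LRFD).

E70XX → F_EXX = 70 ksi.
t_e = 0.707 × 0.4375 = 0.3093 in.
R_nwl = 0.6 × 70 × 0.3093 × 27 = 350.8 kips (longitudinal, 2 welds).
R_nwt = 0.6 × 70 × 0.3093 × 8 = 103.9 kips (transverse, base value).
(i) R_nwl + R_nwt = 454.7 kips; (ii) 0.85 R_nwl + 1.5 R_nwt = 454 kips.
R_n = max = 454.7 kips [governs: (i)]; φR_n = 341 kips.

φR_n ≈ 341 kips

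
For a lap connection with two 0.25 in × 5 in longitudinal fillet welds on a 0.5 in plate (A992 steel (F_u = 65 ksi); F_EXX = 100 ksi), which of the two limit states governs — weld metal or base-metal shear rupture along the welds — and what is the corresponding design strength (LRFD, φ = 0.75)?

t_e = 0.707 × 0.25 = 0.1767 in; L = 10 in.
Weld metal: φR_n = 0.75 × 0.6 × 100 × 0.1767 × 10 = 79.54 kip.
Base metal (shear rupture): φR_n = 0.75 × 0.6 × 65 × 0.5 × 10 = 146.2 kip.
Governing: weld metal.

φR_n ≈ 79.5 kip (weld metal governs)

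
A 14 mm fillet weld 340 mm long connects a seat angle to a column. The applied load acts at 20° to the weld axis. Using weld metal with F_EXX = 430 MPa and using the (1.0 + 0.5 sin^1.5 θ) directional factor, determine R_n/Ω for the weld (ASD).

t_e = 0.707 × 14 = 9.898 mm; A_we = 9.898 × 340 = 3365 mm².
Directional factor: 1.0 + 0.5 sin^1.5(20°) = 1.1.
F_nw = 0.6 × 430 × 1.1 = 283.8 MPa.
R_n/Ω = (283.8 × 3365) / 2.0 × 10⁻³ = 477.5 kN.

R_n/Ω ≈ 478 kN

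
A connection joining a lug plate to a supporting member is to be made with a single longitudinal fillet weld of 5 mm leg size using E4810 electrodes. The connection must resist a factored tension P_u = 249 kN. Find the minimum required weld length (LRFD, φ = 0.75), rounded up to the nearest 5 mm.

L = 330 mm

E48XX → F_EXX = 480 MPa.
Throat t_e = 0.707 × 5 = 3.535 mm.
φr_n = 0.75 × 0.6 × 480 × 3.535 × 10⁻³ = 0.7636 kN/mm.
L_req = P_u / φr_n = 249 / 0.7636 = 326.1 mm total.
Round up → use L = 330 mm.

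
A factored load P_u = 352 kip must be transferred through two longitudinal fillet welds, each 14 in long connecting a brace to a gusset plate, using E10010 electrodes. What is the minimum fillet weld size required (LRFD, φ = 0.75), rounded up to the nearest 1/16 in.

E100XX → F_EXX = 100 ksi.
Total weld length L = 28 in.
Required throat t_e = P_u / (φ × 0.6 F_EXX × L) = 352 / (0.75 × 0.6 × 100 × 28) = 0.2794 in.
Required leg w = t_e / 0.707 = 0.3951 in → use 7/16 in.

w = 7/16 in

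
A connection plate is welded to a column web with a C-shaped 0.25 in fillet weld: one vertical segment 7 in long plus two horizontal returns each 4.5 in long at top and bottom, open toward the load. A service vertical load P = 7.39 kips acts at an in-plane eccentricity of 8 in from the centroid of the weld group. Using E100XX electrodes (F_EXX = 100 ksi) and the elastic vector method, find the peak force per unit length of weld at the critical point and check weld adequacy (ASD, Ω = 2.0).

f_max ≈ 1.96 kip/in; adequate

Total weld length L_w = 16 in. Treat welds as unit-width lines.
Centroid: x̄ = 2×4.5×2.25 / 16 = 1.266 in from the vertical weld.
Polar moment about centroid: J = I_x + I_y = [7³/12 + 2×4.5×3.5²] + [7×1.266² + 2(4.5³/12 + 4.5×0.9844²)] = 174 in³.
Direct shear f_v = P/L_w = 7.39 / 16 = 0.4619 kip/in (vertical).
Torsion M = P·e = 7.39 × 8 = 59.12 kip·in.
Critical point at (x, y) = (3.234, 3.5) from centroid. f_tx = M·y/J = 1.19 kip/in; f_ty = M·x/J = 1.099 kip/in.
Resultant f_max = √[f_tx² + (f_v + f_ty)²] = √[1.19² + (0.4619 + 1.099)²] = 1.963 kip/in.
Capacity per unit length: r_n/Ω = (1/2.0) × 0.6 × 100 × (0.707 × 0.25) = 5.302 kip/in.
1.963 ≤ 5.302 → adequate.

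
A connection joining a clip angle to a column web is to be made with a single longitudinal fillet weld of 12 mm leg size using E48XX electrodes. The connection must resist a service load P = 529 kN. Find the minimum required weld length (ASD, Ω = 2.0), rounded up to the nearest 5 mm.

L = 435 mm

E48XX → F_EXX = 480 MPa.
Throat t_e = 0.707 × 12 = 8.484 mm.
r_n/Ω = (0.6 × 480 × 8.484) / 2.0 = 1222 N/mm = 1.222 kN/mm.
L_req = P / (r_n/Ω) = 529 / 1.222 = 433 mm total.
Round up → use L = 435 mm.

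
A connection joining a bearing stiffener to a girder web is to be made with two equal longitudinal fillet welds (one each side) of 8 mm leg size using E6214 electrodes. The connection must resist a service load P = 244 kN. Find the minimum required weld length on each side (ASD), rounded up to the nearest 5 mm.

L = 120 mm on each side

E62XX → F_EXX = 620 MPa.
Throat t_e = 0.707 × 8 = 5.656 mm.
r_n/Ω = (0.6 × 620 × 5.656) / 2.0 = 1052 N/mm = 1.052 kN/mm.
L_req = P / (r_n/Ω) = 244 / 1.052 = 231.9 mm total.
Per side: 231.9 / 2 = 116 mm.
Round up → use L = 120 mm on each side.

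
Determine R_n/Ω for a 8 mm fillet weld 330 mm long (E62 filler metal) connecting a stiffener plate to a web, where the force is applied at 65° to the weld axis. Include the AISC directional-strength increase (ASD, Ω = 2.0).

E62XX → F_EXX = 620 MPa.
t_e = 0.707 × 8 = 5.656 mm; A_we = 5.656 × 330 = 1866 mm².
Directional factor: 1.0 + 0.5 sin^1.5(65°) = 1.431.
F_nw = 0.6 × 620 × 1.431 = 532.5 MPa.
R_n/Ω = (532.5 × 1866) / 2.0 × 10⁻³ = 496.9 kN.

R_n/Ω ≈ 497 kN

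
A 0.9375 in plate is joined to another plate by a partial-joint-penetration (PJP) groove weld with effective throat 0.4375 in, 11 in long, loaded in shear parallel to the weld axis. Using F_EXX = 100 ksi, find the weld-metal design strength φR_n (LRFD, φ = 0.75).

Effective throat (given) t_e = 0.4375 in.
A_we = 0.4375 × 11 = 4.812 in².
F_nw = 0.6 F_EXX = 60 ksi.
φR_n = 0.75 × 60 × 4.812 = 216.6 kips.

φR_n ≈ 217 kips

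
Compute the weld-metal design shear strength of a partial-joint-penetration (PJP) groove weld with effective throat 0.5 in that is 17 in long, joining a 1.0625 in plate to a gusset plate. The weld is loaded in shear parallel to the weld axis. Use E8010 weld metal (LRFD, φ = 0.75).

φR_n ≈ 306 kips

E80XX → F_EXX = 80 ksi.
Effective throat (given) t_e = 0.5 in.
A_we = 0.5 × 17 = 8.5 in².
F_nw = 0.6 F_EXX = 48 ksi.
φR_n = 0.75 × 48 × 8.5 = 306 kips.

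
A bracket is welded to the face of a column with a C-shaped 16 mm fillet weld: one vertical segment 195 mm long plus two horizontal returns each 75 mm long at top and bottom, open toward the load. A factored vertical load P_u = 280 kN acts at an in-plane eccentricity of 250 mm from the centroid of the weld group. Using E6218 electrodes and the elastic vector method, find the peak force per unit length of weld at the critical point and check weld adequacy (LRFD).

E62XX → F_EXX = 620 MPa.
Total weld length L_w = 345 mm. Treat welds as unit-width lines.
Centroid: x̄ = 2×75×37.5 / 345 = 16.3 mm from the vertical weld.
Polar moment about centroid: J = I_x + I_y = [195³/12 + 2×75×97.5²] + [195×16.3² + 2(75³/12 + 75×21.2²)] = 2233000 mm³.
Direct shear f_v = P/L_w = 280×10³ / 345 = 811.6 N/mm (vertical).
Torsion M = P·e = 280×10³ × 250 = 70000000 N·mm.
Critical point at (x, y) = (58.7, 97.5) from centroid. f_tx = M·y/J = 3056 N/mm; f_ty = M·x/J = 1840 N/mm.
Resultant f_max = √[f_tx² + (f_v + f_ty)²] = √[3056² + (811.6 + 1840)²] = 4046 N/mm.
Capacity per unit length: φr_n = 0.75 × 0.6 × 620 × (0.707 × 16) = 3156 N/mm.
4046 > 3156 → NOT adequate.

f_max ≈ 4050 N/mm; NOT adequate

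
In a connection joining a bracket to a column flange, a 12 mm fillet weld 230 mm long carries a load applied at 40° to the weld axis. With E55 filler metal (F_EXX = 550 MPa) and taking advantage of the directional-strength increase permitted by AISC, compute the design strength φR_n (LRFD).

φR_n ≈ 607 kN

t_e = 0.707 × 12 = 8.484 mm; A_we = 8.484 × 230 = 1951 mm².
Directional factor: 1.0 + 0.5 sin^1.5(40°) = 1.258.
F_nw = 0.6 × 550 × 1.258 = 415 MPa.
φR_n = 0.75 × 415 × 1951 × 10⁻³ = 607.4 kN.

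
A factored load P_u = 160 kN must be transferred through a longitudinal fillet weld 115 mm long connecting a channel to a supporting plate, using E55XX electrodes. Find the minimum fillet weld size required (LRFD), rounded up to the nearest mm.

E55XX → F_EXX = 550 MPa.
Total weld length L = 115 mm.
Required throat t_e = P_u / (φ × 0.6 F_EXX × L) = 160 / (0.75 × 0.6 × 550 × 115 × 10⁻³) = 5.621 mm.
Required leg w = t_e / 0.707 = 7.951 mm → use 8 mm.

w = 8 mm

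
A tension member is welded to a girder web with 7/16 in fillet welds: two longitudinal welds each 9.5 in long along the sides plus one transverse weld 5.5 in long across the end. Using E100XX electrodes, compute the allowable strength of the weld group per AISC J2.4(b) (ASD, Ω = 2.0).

E100XX → F_EXX = 100 ksi.
t_e = 0.707 × 0.4375 = 0.3093 in.
R_nwl = 0.6 × 100 × 0.3093 × 19 = 352.6 kip (longitudinal, 2 welds).
R_nwt = 0.6 × 100 × 0.3093 × 5.5 = 102.1 kip (transverse, base value).
(i) R_nwl + R_nwt = 454.7 kip; (ii) 0.85 R_nwl + 1.5 R_nwt = 452.8 kip.
R_n = max = 454.7 kip [governs: (i)]; R_n/Ω = 227.3 kip.

R_n/Ω ≈ 227 kip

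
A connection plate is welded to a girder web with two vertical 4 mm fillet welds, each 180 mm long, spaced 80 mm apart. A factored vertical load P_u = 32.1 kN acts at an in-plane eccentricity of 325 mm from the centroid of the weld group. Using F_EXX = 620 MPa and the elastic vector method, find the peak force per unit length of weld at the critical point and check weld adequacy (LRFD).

f_max ≈ 705 N/mm; adequate

Total weld length L_w = 360 mm. Treat welds as unit-width lines.
Polar moment about centroid: J = 2[d³/12 + d(b/2)²] = 2[180³/12 + 180×40²] = 1548000 mm³.
Direct shear f_v = P/L_w = 32.1×10³ / 360 = 89.17 N/mm (vertical).
Torsion M = P·e = 32.1×10³ × 325 = 10432000 N·mm.
Critical point at (x, y) = (40, 90) from centroid. f_tx = M·y/J = 606.5 N/mm; f_ty = M·x/J = 269.6 N/mm.
Resultant f_max = √[f_tx² + (f_v + f_ty)²] = √[606.5² + (89.17 + 269.6)²] = 704.7 N/mm.
Capacity per unit length: φr_n = 0.75 × 0.6 × 620 × (0.707 × 4) = 789 N/mm.
704.7 ≤ 789 → adequate.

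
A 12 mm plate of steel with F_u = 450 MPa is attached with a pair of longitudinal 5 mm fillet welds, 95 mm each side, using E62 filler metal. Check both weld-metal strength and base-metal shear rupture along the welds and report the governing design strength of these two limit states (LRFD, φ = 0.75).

φR_n ≈ 187 kN (weld metal governs)

E62XX → F_EXX = 620 MPa.
t_e = 0.707 × 5 = 3.535 mm; L = 190 mm.
Weld metal: φR_n = 0.75 × 0.6 × 620 × 3.535 × 190 × 10⁻³ = 187.4 kN.
Base metal (shear rupture): φR_n = 0.75 × 0.6 × 450 × 12 × 190 × 10⁻³ = 461.7 kN.
Governing: weld metal.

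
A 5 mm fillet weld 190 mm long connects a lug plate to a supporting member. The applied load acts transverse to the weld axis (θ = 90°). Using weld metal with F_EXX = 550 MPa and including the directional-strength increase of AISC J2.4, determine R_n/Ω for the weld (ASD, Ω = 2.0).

R_n/Ω ≈ 166 kN

t_e = 0.707 × 5 = 3.535 mm; A_we = 3.535 × 190 = 671.6 mm².
Directional factor: 1.0 + 0.5 sin^1.5(90°) = 1.5.
F_nw = 0.6 × 550 × 1.5 = 495 MPa.
R_n/Ω = (495 × 671.6) / 2.0 × 10⁻³ = 166.2 kN.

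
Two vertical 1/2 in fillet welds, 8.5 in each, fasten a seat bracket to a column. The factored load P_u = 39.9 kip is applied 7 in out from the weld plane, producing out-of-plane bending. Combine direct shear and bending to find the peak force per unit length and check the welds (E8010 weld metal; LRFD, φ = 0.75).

f_max ≈ 11.8 kip/in; adequate

E80XX → F_EXX = 80 ksi.
L_w = 2 × 8.5 = 17 in; section modulus (unit throat) S = 2 × L²/6 = 24.08 in².
Direct shear f_v = P/L_w = 39.9/17 = 2.347 kip/in.
Moment M = P × e = 39.9 × 7 = 279.3 kip·in; bending f_b = M/S = 11.6 kip/in.
f_max = √(f_v² + f_b²) = √(2.347² + 11.6²) = 11.83 kip/in.
φr_n = 0.75 × 0.6 × 80 × (0.707 × 0.5) = 12.73 kip/in → adequate.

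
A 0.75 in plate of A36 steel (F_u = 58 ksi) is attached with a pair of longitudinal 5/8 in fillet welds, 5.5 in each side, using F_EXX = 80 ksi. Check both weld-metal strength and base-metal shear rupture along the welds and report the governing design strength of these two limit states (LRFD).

φR_n ≈ 175 kip (weld metal governs)

t_e = 0.707 × 0.625 = 0.4419 in; L = 11 in.
Weld metal: φR_n = 0.75 × 0.6 × 80 × 0.4419 × 11 = 175 kip.
Base metal (shear rupture): φR_n = 0.75 × 0.6 × 58 × 0.75 × 11 = 215.3 kip.
Governing: weld metal.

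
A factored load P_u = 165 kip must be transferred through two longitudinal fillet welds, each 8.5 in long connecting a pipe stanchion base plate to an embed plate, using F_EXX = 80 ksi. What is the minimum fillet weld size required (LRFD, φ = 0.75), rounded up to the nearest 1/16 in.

Total weld length L = 17 in.
Required throat t_e = P_u / (φ × 0.6 F_EXX × L) = 165 / (0.75 × 0.6 × 80 × 17) = 0.2696 in.
Required leg w = t_e / 0.707 = 0.3813 in → use 7/16 in.

w = 7/16 in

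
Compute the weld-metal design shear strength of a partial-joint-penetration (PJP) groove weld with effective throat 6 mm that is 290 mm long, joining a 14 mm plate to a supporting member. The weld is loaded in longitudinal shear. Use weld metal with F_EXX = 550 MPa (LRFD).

Effective throat (given) t_e = 6 mm.
A_we = 6 × 290 = 1740 mm².
F_nw = 0.6 F_EXX = 330 MPa.
φR_n = 0.75 × 330 × 1740 × 10⁻³ = 430.7 kN.

φR_n ≈ 431 kN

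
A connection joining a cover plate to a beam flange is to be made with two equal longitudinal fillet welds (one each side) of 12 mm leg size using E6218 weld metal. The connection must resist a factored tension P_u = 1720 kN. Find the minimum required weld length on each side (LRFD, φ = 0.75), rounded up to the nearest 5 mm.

E62XX → F_EXX = 620 MPa.
Throat t_e = 0.707 × 12 = 8.484 mm.
φr_n = 0.75 × 0.6 × 620 × 8.484 × 10⁻³ = 2.367 kN/mm.
L_req = P_u / φr_n = 1720 / 2.367 = 726.6 mm total.
Per side: 726.6 / 2 = 363.3 mm.
Round up → use L = 365 mm on each side.

L = 365 mm on each side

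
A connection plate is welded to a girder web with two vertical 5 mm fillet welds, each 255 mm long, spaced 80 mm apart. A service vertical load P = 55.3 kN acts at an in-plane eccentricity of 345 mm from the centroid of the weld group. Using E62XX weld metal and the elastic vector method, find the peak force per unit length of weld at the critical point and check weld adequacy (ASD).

E62XX → F_EXX = 620 MPa.
Total weld length L_w = 510 mm. Treat welds as unit-width lines.
Polar moment about centroid: J = 2[d³/12 + d(b/2)²] = 2[255³/12 + 255×40²] = 3580000 mm³.
Direct shear f_v = P/L_w = 55.3×10³ / 510 = 108.4 N/mm (vertical).
Torsion M = P·e = 55.3×10³ × 345 = 19078000 N·mm.
Critical point at (x, y) = (40, 127.5) from centroid. f_tx = M·y/J = 679.6 N/mm; f_ty = M·x/J = 213.2 N/mm.
Resultant f_max = √[f_tx² + (f_v + f_ty)²] = √[679.6² + (108.4 + 213.2)²] = 751.8 N/mm.
Capacity per unit length: r_n/Ω = (1/2.0) × 0.6 × 620 × (0.707 × 5) = 657.5 N/mm.
751.8 > 657.5 → NOT adequate.

f_max ≈ 752 N/mm; NOT adequate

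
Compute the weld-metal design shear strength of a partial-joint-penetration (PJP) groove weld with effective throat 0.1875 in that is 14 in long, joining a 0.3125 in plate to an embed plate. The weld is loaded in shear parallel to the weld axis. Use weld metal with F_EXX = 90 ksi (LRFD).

φR_n ≈ 106 kips

Effective throat (given) t_e = 0.1875 in.
A_we = 0.1875 × 14 = 2.625 in².
F_nw = 0.6 F_EXX = 54 ksi.
φR_n = 0.75 × 54 × 2.625 = 106.3 kips.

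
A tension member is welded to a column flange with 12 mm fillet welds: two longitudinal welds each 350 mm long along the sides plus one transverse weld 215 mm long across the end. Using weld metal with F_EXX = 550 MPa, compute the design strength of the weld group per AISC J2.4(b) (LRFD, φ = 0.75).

φR_n ≈ 1930 kN

t_e = 0.707 × 12 = 8.484 mm.
R_nwl = 0.6 × 550 × 8.484 × 700 × 10⁻³ = 1960 kN (longitudinal, 2 welds).
R_nwt = 0.6 × 550 × 8.484 × 215 × 10⁻³ = 601.9 kN (transverse, base value).
(i) R_nwl + R_nwt = 2562 kN; (ii) 0.85 R_nwl + 1.5 R_nwt = 2569 kN.
R_n = max = 2569 kN [governs: (ii)]; φR_n = 1927 kN.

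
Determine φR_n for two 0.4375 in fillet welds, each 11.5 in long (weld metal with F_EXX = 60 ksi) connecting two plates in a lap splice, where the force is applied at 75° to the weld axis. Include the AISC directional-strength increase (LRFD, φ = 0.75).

φR_n ≈ 283 kips

t_e = 0.707 × 0.4375 = 0.3093 in; A_we = 0.3093 × 23 = 7.114 in².
Directional factor: 1.0 + 0.5 sin^1.5(75°) = 1.475.
F_nw = 0.6 × 60 × 1.475 = 53.09 ksi.
φR_n = 0.75 × 53.09 × 7.114 = 283.3 kips.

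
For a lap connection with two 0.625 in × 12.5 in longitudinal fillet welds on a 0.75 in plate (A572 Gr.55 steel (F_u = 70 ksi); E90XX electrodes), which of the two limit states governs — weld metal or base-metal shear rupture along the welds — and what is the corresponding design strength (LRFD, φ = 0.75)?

E90XX → F_EXX = 90 ksi.
t_e = 0.707 × 0.625 = 0.4419 in; L = 25 in.
Weld metal: φR_n = 0.75 × 0.6 × 90 × 0.4419 × 25 = 447.4 kip.
Base metal (shear rupture): φR_n = 0.75 × 0.6 × 70 × 0.75 × 25 = 590.6 kip.
Governing: weld metal.

φR_n ≈ 447 kip (weld metal governs)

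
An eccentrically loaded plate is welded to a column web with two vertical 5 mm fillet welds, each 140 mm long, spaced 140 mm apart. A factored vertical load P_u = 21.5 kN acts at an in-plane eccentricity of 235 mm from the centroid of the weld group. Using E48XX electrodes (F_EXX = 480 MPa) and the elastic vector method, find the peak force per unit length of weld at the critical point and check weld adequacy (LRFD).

f_max ≈ 332 N/mm; adequate

Total weld length L_w = 280 mm. Treat welds as unit-width lines.
Polar moment about centroid: J = 2[d³/12 + d(b/2)²] = 2[140³/12 + 140×70²] = 1829000 mm³.
Direct shear f_v = P/L_w = 21.5×10³ / 280 = 76.79 N/mm (vertical).
Torsion M = P·e = 21.5×10³ × 235 = 5052500 N·mm.
Critical point at (x, y) = (70, 70) from centroid. f_tx = M·y/J = 193.3 N/mm; f_ty = M·x/J = 193.3 N/mm.
Resultant f_max = √[f_tx² + (f_v + f_ty)²] = √[193.3² + (76.79 + 193.3)²] = 332.2 N/mm.
Capacity per unit length: φr_n = 0.75 × 0.6 × 480 × (0.707 × 5) = 763.6 N/mm.
332.2 ≤ 763.6 → adequate.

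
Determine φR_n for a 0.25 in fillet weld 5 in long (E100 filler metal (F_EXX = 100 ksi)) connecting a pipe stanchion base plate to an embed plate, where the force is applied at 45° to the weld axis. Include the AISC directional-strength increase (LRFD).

φR_n ≈ 51.6 kips

t_e = 0.707 × 0.25 = 0.1767 in; A_we = 0.1767 × 5 = 0.8837 in².
Directional factor: 1.0 + 0.5 sin^1.5(45°) = 1.297.
F_nw = 0.6 × 100 × 1.297 = 77.84 ksi.
φR_n = 0.75 × 77.84 × 0.8837 = 51.59 kips.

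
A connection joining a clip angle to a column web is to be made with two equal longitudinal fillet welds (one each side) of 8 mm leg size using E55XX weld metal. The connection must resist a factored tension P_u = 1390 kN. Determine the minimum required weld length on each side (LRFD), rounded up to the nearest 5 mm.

L = 500 mm on each side

E55XX → F_EXX = 550 MPa.
Throat t_e = 0.707 × 8 = 5.656 mm.
φr_n = 0.75 × 0.6 × 550 × 5.656 × 10⁻³ = 1.4 kN/mm.
L_req = P_u / φr_n = 1390 / 1.4 = 993 mm total.
Per side: 993 / 2 = 496.5 mm.
Round up → use L = 500 mm on each side.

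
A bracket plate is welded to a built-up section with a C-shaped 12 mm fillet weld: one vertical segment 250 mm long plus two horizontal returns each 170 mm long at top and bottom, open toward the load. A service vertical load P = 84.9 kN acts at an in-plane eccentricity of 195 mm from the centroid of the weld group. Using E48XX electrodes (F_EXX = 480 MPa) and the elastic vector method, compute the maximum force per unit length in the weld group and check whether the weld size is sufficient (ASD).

f_max ≈ 452 N/mm; adequate

Total weld length L_w = 590 mm. Treat welds as unit-width lines.
Centroid: x̄ = 2×170×85 / 590 = 48.98 mm from the vertical weld.
Polar moment about centroid: J = I_x + I_y = [250³/12 + 2×170×125²] + [250×48.98² + 2(170³/12 + 170×36.02²)] = 8474000 mm³.
Direct shear f_v = P/L_w = 84.9×10³ / 590 = 143.9 N/mm (vertical).
Torsion M = P·e = 84.9×10³ × 195 = 16556000 N·mm.
Critical point at (x, y) = (121, 125) from centroid. f_tx = M·y/J = 244.2 N/mm; f_ty = M·x/J = 236.4 N/mm.
Resultant f_max = √[f_tx² + (f_v + f_ty)²] = √[244.2² + (143.9 + 236.4)²] = 452 N/mm.
Capacity per unit length: r_n/Ω = (1/2.0) × 0.6 × 480 × (0.707 × 12) = 1222 N/mm.
452 ≤ 1222 → adequate.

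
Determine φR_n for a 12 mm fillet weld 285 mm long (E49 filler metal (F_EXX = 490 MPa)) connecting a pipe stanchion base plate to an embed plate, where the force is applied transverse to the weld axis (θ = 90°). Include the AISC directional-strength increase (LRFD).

φR_n ≈ 800 kN

t_e = 0.707 × 12 = 8.484 mm; A_we = 8.484 × 285 = 2418 mm².
Directional factor: 1.0 + 0.5 sin^1.5(90°) = 1.5.
F_nw = 0.6 × 490 × 1.5 = 441 MPa.
φR_n = 0.75 × 441 × 2418 × 10⁻³ = 799.7 kN.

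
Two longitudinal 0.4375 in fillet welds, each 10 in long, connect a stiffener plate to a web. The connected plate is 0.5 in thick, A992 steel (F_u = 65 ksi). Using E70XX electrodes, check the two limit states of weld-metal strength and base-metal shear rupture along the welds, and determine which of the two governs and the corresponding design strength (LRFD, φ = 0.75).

E70XX → F_EXX = 70 ksi.
t_e = 0.707 × 0.4375 = 0.3093 in; L = 20 in.
Weld metal: φR_n = 0.75 × 0.6 × 70 × 0.3093 × 20 = 194.9 kip.
Base metal (shear rupture): φR_n = 0.75 × 0.6 × 65 × 0.5 × 20 = 292.5 kip.
Governing: weld metal.

φR_n ≈ 195 kip (weld metal governs)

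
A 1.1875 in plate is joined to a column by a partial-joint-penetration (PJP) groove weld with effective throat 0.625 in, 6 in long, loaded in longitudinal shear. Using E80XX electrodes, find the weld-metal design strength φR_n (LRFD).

φR_n ≈ 135 kips

E80XX → F_EXX = 80 ksi.
Effective throat (given) t_e = 0.625 in.
A_we = 0.625 × 6 = 3.75 in².
F_nw = 0.6 F_EXX = 48 ksi.
φR_n = 0.75 × 48 × 3.75 = 135 kips.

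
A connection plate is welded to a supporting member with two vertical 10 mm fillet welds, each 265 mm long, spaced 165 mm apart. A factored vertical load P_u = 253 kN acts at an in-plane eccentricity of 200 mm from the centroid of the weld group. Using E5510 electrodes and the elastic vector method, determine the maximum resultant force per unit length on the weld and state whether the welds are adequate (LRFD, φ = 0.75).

f_max ≈ 1490 N/mm; adequate

E55XX → F_EXX = 550 MPa.
Total weld length L_w = 530 mm. Treat welds as unit-width lines.
Polar moment about centroid: J = 2[d³/12 + d(b/2)²] = 2[265³/12 + 265×82.5²] = 6709000 mm³.
Direct shear f_v = P/L_w = 253×10³ / 530 = 477.4 N/mm (vertical).
Torsion M = P·e = 253×10³ × 200 = 50600000 N·mm.
Critical point at (x, y) = (82.5, 132.5) from centroid. f_tx = M·y/J = 999.3 N/mm; f_ty = M·x/J = 622.2 N/mm.
Resultant f_max = √[f_tx² + (f_v + f_ty)²] = √[999.3² + (477.4 + 622.2)²] = 1486 N/mm.
Capacity per unit length: φr_n = 0.75 × 0.6 × 550 × (0.707 × 10) = 1750 N/mm.
1486 ≤ 1750 → adequate.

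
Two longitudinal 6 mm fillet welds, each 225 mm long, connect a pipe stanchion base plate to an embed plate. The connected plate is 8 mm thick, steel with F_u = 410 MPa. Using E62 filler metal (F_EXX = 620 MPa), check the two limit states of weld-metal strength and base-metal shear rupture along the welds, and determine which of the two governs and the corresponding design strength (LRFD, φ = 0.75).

t_e = 0.707 × 6 = 4.242 mm; L = 450 mm.
Weld metal: φR_n = 0.75 × 0.6 × 620 × 4.242 × 450 × 10⁻³ = 532.6 kN.
Base metal (shear rupture): φR_n = 0.75 × 0.6 × 410 × 8 × 450 × 10⁻³ = 664.2 kN.
Governing: weld metal.

φR_n ≈ 533 kN (weld metal governs)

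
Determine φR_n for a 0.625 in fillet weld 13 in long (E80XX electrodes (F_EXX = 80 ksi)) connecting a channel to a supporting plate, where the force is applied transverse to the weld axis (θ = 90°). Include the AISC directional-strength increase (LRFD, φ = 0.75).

t_e = 0.707 × 0.625 = 0.4419 in; A_we = 0.4419 × 13 = 5.744 in².
Directional factor: 1.0 + 0.5 sin^1.5(90°) = 1.5.
F_nw = 0.6 × 80 × 1.5 = 72 ksi.
φR_n = 0.75 × 72 × 5.744 = 310.2 kips.

φR_n ≈ 310 kips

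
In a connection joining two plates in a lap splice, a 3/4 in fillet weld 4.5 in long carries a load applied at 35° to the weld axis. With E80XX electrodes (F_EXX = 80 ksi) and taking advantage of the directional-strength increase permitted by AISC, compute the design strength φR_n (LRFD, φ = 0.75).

t_e = 0.707 × 0.75 = 0.5302 in; A_we = 0.5302 × 4.5 = 2.386 in².
Directional factor: 1.0 + 0.5 sin^1.5(35°) = 1.217.
F_nw = 0.6 × 80 × 1.217 = 58.43 ksi.
φR_n = 0.75 × 58.43 × 2.386 = 104.6 kip.

φR_n ≈ 105 kip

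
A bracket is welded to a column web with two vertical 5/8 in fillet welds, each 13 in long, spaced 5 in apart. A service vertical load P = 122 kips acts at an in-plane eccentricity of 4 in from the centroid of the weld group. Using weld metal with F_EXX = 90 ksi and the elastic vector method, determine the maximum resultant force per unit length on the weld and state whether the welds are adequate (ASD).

Total weld length L_w = 26 in. Treat welds as unit-width lines.
Polar moment about centroid: J = 2[d³/12 + d(b/2)²] = 2[13³/12 + 13×2.5²] = 528.7 in³.
Direct shear f_v = P/L_w = 122 / 26 = 4.692 kip/in (vertical).
Torsion M = P·e = 122 × 4 = 488 kip·in.
Critical point at (x, y) = (2.5, 6.5) from centroid. f_tx = M·y/J = 6 kip/in; f_ty = M·x/J = 2.308 kip/in.
Resultant f_max = √[f_tx² + (f_v + f_ty)²] = √[6² + (4.692 + 2.308)²] = 9.22 kip/in.
Capacity per unit length: r_n/Ω = (1/2.0) × 0.6 × 90 × (0.707 × 0.625) = 11.93 kip/in.
9.22 ≤ 11.93 → adequate.

f_max ≈ 9.22 kip/in; adequate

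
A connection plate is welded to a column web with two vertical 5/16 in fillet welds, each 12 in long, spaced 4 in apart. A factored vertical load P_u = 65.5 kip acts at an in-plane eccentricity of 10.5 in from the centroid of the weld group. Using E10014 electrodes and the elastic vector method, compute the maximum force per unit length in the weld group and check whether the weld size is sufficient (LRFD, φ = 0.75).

f_max ≈ 12.5 kip/in; NOT adequate

E100XX → F_EXX = 100 ksi.
Total weld length L_w = 24 in. Treat welds as unit-width lines.
Polar moment about centroid: J = 2[d³/12 + d(b/2)²] = 2[12³/12 + 12×2²] = 384 in³.
Direct shear f_v = P/L_w = 65.5 / 24 = 2.729 kip/in (vertical).
Torsion M = P·e = 65.5 × 10.5 = 687.75 kip·in.
Critical point at (x, y) = (2, 6) from centroid. f_tx = M·y/J = 10.75 kip/in; f_ty = M·x/J = 3.582 kip/in.
Resultant f_max = √[f_tx² + (f_v + f_ty)²] = √[10.75² + (2.729 + 3.582)²] = 12.46 kip/in.
Capacity per unit length: φr_n = 0.75 × 0.6 × 100 × (0.707 × 0.3125) = 9.942 kip/in.
12.46 > 9.942 → NOT adequate.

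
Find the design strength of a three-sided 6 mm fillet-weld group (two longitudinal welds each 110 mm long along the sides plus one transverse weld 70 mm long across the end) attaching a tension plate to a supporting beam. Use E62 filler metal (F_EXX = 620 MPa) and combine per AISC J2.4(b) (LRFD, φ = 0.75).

t_e = 0.707 × 6 = 4.242 mm.
R_nwl = 0.6 × 620 × 4.242 × 220 × 10⁻³ = 347.2 kN (longitudinal, 2 welds).
R_nwt = 0.6 × 620 × 4.242 × 70 × 10⁻³ = 110.5 kN (transverse, base value).
(i) R_nwl + R_nwt = 457.6 kN; (ii) 0.85 R_nwl + 1.5 R_nwt = 460.8 kN.
R_n = max = 460.8 kN [governs: (ii)]; φR_n = 345.6 kN.

φR_n ≈ 346 kN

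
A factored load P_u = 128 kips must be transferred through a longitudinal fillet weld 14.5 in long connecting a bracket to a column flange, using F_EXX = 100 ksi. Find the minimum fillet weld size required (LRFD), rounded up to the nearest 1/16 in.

w = 5/16 in

Total weld length L = 14.5 in.
Required throat t_e = P_u / (φ × 0.6 F_EXX × L) = 128 / (0.75 × 0.6 × 100 × 14.5) = 0.1962 in.
Required leg w = t_e / 0.707 = 0.2775 in → use 5/16 in.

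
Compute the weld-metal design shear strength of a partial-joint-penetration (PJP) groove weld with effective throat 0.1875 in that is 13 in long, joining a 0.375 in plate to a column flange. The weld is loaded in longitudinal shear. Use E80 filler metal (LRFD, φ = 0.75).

E80XX → F_EXX = 80 ksi.
Effective throat (given) t_e = 0.1875 in.
A_we = 0.1875 × 13 = 2.438 in².
F_nw = 0.6 F_EXX = 48 ksi.
φR_n = 0.75 × 48 × 2.438 = 87.75 kips.

φR_n ≈ 87.8 kips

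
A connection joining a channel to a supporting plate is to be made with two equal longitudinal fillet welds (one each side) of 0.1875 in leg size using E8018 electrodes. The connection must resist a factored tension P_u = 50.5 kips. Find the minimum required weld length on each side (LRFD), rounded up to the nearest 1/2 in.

L = 5.5 in on each side

E80XX → F_EXX = 80 ksi.
Throat t_e = 0.707 × 0.1875 = 0.1326 in.
φr_n = 0.75 × 0.6 × 80 × 0.1326 = 4.772 kips/in.
L_req = P_u / φr_n = 50.5 / 4.772 = 10.58 in total.
Per side: 10.58 / 2 = 5.291 in.
Round up → use L = 5.5 in on each side.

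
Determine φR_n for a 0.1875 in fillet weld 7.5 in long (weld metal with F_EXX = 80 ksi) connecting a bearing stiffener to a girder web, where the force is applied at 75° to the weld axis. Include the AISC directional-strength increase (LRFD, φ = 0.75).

t_e = 0.707 × 0.1875 = 0.1326 in; A_we = 0.1326 × 7.5 = 0.9942 in².
Directional factor: 1.0 + 0.5 sin^1.5(75°) = 1.475.
F_nw = 0.6 × 80 × 1.475 = 70.78 ksi.
φR_n = 0.75 × 70.78 × 0.9942 = 52.78 kips.

φR_n ≈ 52.8 kips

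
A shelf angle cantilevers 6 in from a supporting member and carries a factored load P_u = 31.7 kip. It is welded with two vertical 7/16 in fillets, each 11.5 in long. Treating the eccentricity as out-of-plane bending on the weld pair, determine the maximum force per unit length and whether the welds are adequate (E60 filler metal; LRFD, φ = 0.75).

E60XX → F_EXX = 60 ksi.
L_w = 2 × 11.5 = 23 in; section modulus (unit throat) S = 2 × L²/6 = 44.08 in².
Direct shear f_v = P/L_w = 31.7/23 = 1.378 kip/in.
Moment M = P × e = 31.7 × 6 = 190.2 kip·in; bending f_b = M/S = 4.315 kip/in.
f_max = √(f_v² + f_b²) = √(1.378² + 4.315²) = 4.529 kip/in.
φr_n = 0.75 × 0.6 × 60 × (0.707 × 0.4375) = 8.351 kip/in → adequate.

f_max ≈ 4.53 kip/in; adequate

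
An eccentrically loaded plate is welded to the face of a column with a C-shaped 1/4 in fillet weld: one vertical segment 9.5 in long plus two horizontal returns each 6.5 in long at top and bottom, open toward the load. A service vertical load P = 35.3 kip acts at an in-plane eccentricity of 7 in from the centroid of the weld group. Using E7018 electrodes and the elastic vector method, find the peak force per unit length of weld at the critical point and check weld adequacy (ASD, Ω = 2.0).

E70XX → F_EXX = 70 ksi.
Total weld length L_w = 22.5 in. Treat welds as unit-width lines.
Centroid: x̄ = 2×6.5×3.25 / 22.5 = 1.878 in from the vertical weld.
Polar moment about centroid: J = I_x + I_y = [9.5³/12 + 2×6.5×4.75²] + [9.5×1.878² + 2(6.5³/12 + 6.5×1.372²)] = 468.5 in³.
Direct shear f_v = P/L_w = 35.3 / 22.5 = 1.569 kip/in (vertical).
Torsion M = P·e = 35.3 × 7 = 247.1 kip·in.
Critical point at (x, y) = (4.622, 4.75) from centroid. f_tx = M·y/J = 2.505 kip/in; f_ty = M·x/J = 2.438 kip/in.
Resultant f_max = √[f_tx² + (f_v + f_ty)²] = √[2.505² + (1.569 + 2.438)²] = 4.725 kip/in.
Capacity per unit length: r_n/Ω = (1/2.0) × 0.6 × 70 × (0.707 × 0.25) = 3.712 kip/in.
4.725 > 3.712 → NOT adequate.

f_max ≈ 4.73 kip/in; NOT adequate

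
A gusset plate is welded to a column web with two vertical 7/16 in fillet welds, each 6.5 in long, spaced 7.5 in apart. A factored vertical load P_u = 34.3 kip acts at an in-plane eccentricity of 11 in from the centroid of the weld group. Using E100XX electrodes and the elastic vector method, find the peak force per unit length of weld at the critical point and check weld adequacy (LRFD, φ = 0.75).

f_max ≈ 10.3 kip/in; adequate

E100XX → F_EXX = 100 ksi.
Total weld length L_w = 13 in. Treat welds as unit-width lines.
Polar moment about centroid: J = 2[d³/12 + d(b/2)²] = 2[6.5³/12 + 6.5×3.75²] = 228.6 in³.
Direct shear f_v = P/L_w = 34.3 / 13 = 2.638 kip/in (vertical).
Torsion M = P·e = 34.3 × 11 = 377.3 kip·in.
Critical point at (x, y) = (3.75, 3.25) from centroid. f_tx = M·y/J = 5.364 kip/in; f_ty = M·x/J = 6.19 kip/in.
Resultant f_max = √[f_tx² + (f_v + f_ty)²] = √[5.364² + (2.638 + 6.19)²] = 10.33 kip/in.
Capacity per unit length: φr_n = 0.75 × 0.6 × 100 × (0.707 × 0.4375) = 13.92 kip/in.
10.33 ≤ 13.92 → adequate.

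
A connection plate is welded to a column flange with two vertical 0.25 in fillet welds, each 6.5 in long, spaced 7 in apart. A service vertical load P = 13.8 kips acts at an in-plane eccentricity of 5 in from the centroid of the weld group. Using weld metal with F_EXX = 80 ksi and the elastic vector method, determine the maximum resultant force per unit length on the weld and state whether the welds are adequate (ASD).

Total weld length L_w = 13 in. Treat welds as unit-width lines.
Polar moment about centroid: J = 2[d³/12 + d(b/2)²] = 2[6.5³/12 + 6.5×3.5²] = 205 in³.
Direct shear f_v = P/L_w = 13.8 / 13 = 1.062 kip/in (vertical).
Torsion M = P·e = 13.8 × 5 = 69 kip·in.
Critical point at (x, y) = (3.5, 3.25) from centroid. f_tx = M·y/J = 1.094 kip/in; f_ty = M·x/J = 1.178 kip/in.
Resultant f_max = √[f_tx² + (f_v + f_ty)²] = √[1.094² + (1.062 + 1.178)²] = 2.492 kip/in.
Capacity per unit length: r_n/Ω = (1/2.0) × 0.6 × 80 × (0.707 × 0.25) = 4.242 kip/in.
2.492 ≤ 4.242 → adequate.

f_max ≈ 2.49 kip/in; adequate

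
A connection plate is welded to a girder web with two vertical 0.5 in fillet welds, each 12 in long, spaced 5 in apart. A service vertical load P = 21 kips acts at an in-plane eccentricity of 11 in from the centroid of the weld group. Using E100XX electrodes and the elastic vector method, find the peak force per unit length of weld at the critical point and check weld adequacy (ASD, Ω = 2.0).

f_max ≈ 3.85 kip/in; adequate

E100XX → F_EXX = 100 ksi.
Total weld length L_w = 24 in. Treat welds as unit-width lines.
Polar moment about centroid: J = 2[d³/12 + d(b/2)²] = 2[12³/12 + 12×2.5²] = 438 in³.
Direct shear f_v = P/L_w = 21 / 24 = 0.875 kip/in (vertical).
Torsion M = P·e = 21 × 11 = 231 kip·in.
Critical point at (x, y) = (2.5, 6) from centroid. f_tx = M·y/J = 3.164 kip/in; f_ty = M·x/J = 1.318 kip/in.
Resultant f_max = √[f_tx² + (f_v + f_ty)²] = √[3.164² + (0.875 + 1.318)²] = 3.85 kip/in.
Capacity per unit length: r_n/Ω = (1/2.0) × 0.6 × 100 × (0.707 × 0.5) = 10.6 kip/in.
3.85 ≤ 10.6 → adequate.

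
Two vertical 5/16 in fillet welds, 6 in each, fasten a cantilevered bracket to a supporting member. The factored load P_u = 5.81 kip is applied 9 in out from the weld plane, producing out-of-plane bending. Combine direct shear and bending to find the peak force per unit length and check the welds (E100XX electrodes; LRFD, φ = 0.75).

E100XX → F_EXX = 100 ksi.
L_w = 2 × 6 = 12 in; section modulus (unit throat) S = 2 × L²/6 = 12 in².
Direct shear f_v = P/L_w = 5.81/12 = 0.4842 kip/in.
Moment M = P × e = 5.81 × 9 = 52.29 kip·in; bending f_b = M/S = 4.357 kip/in.
f_max = √(f_v² + f_b²) = √(0.4842² + 4.357²) = 4.384 kip/in.
φr_n = 0.75 × 0.6 × 100 × (0.707 × 0.3125) = 9.942 kip/in → adequate.

f_max ≈ 4.38 kip/in; adequate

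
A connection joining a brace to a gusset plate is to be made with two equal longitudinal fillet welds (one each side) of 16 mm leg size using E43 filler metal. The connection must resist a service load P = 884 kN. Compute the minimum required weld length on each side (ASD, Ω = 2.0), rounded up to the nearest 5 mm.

E43XX → F_EXX = 430 MPa.
Throat t_e = 0.707 × 16 = 11.31 mm.
r_n/Ω = (0.6 × 430 × 11.31) / 2.0 = 1459 N/mm = 1.459 kN/mm.
L_req = P / (r_n/Ω) = 884 / 1.459 = 605.8 mm total.
Per side: 605.8 / 2 = 302.9 mm.
Round up → use L = 305 mm on each side.

L = 305 mm on each side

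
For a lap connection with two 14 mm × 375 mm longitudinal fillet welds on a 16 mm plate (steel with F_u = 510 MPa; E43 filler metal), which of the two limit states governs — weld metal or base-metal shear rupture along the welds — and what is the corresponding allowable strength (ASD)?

E43XX → F_EXX = 430 MPa.
t_e = 0.707 × 14 = 9.898 mm; L = 750 mm.
Weld metal: R_n/Ω = (1/2.0) × 0.6 × 430 × 9.898 × 750 × 10⁻³ = 957.6 kN.
Base metal (shear rupture): R_n/Ω = (1/2.0) × 0.6 × 510 × 16 × 750 × 10⁻³ = 1836 kN.
Governing: weld metal.

R_n/Ω ≈ 958 kN (weld metal governs)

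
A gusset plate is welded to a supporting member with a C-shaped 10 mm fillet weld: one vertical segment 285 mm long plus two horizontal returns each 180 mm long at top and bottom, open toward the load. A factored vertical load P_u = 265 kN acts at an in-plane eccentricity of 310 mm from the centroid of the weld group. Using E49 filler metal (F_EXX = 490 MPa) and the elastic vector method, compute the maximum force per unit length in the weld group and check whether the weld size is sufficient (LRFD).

f_max ≈ 1680 N/mm; NOT adequate

Total weld length L_w = 645 mm. Treat welds as unit-width lines.
Centroid: x̄ = 2×180×90 / 645 = 50.23 mm from the vertical weld.
Polar moment about centroid: J = I_x + I_y = [285³/12 + 2×180×142.5²] + [285×50.23² + 2(180³/12 + 180×39.77²)] = 11500000 mm³.
Direct shear f_v = P/L_w = 265×10³ / 645 = 410.9 N/mm (vertical).
Torsion M = P·e = 265×10³ × 310 = 82150000 N·mm.
Critical point at (x, y) = (129.8, 142.5) from centroid. f_tx = M·y/J = 1018 N/mm; f_ty = M·x/J = 927 N/mm.
Resultant f_max = √[f_tx² + (f_v + f_ty)²] = √[1018² + (410.9 + 927)²] = 1681 N/mm.
Capacity per unit length: φr_n = 0.75 × 0.6 × 490 × (0.707 × 10) = 1559 N/mm.
1681 > 1559 → NOT adequate.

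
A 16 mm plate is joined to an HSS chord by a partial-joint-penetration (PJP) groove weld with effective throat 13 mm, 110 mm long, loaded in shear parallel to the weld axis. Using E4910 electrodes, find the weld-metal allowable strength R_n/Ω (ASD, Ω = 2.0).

E49XX → F_EXX = 490 MPa.
Effective throat (given) t_e = 13 mm.
A_we = 13 × 110 = 1430 mm².
F_nw = 0.6 F_EXX = 294 MPa.
R_n/Ω = (294 × 1430) / 2.0 × 10⁻³ = 210.2 kN.

R_n/Ω ≈ 210 kN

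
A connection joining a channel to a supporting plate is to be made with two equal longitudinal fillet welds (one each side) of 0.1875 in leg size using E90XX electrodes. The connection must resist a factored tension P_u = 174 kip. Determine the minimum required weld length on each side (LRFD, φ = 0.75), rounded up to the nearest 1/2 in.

L = 16.5 in on each side

E90XX → F_EXX = 90 ksi.
Throat t_e = 0.707 × 0.1875 = 0.1326 in.
φr_n = 0.75 × 0.6 × 90 × 0.1326 = 5.369 kip/in.
L_req = P_u / φr_n = 174 / 5.369 = 32.41 in total.
Per side: 32.41 / 2 = 16.2 in.
Round up → use L = 16.5 in on each side.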